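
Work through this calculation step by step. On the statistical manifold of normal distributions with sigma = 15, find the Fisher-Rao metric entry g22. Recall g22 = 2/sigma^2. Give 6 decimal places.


For the 2-parameter normal family, the Fisher metric has:
  g11 = 1/sigma^2, g22 = 2/sigma^2.
sigma = 15, sigma^2 = 225.
g22 = 0.008889

0.008889


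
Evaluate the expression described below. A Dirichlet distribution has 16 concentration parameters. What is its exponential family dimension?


Exponential family dimension calculation:
Dirichlet with 16 components has 16 natural parameters.

16


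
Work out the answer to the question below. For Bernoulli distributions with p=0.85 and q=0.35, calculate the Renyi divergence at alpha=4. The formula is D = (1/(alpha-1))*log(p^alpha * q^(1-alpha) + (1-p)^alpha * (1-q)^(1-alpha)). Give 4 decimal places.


Renyi divergence of order alpha between Bernoulli distributions:
D = (1/(alpha-1))*log(p^alpha * q^(1-alpha) + (1-p)^alpha * (1-q)^(1-alpha)).
alpha = 4, p = 0.85, q = 0.35.
p^alpha * q^(1-alpha) = 0.85^4 * 0.35^-3 = 12.175073.
(1-p)^alpha * (1-q)^(1-alpha) = 0.15^4 * 0.65^-3 = 0.001843.
sum = 12.175073 + 0.001843 = 12.176916.
D = (1/3)*log(12.176916) = 0.8332

0.8332


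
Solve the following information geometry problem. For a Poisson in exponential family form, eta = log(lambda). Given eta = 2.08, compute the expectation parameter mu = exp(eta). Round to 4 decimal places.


Expectation parameter for Poisson exponential family:
mu = exp(eta).
eta = 2.08.
mu = exp(2.08) = 8.0045

8.0045


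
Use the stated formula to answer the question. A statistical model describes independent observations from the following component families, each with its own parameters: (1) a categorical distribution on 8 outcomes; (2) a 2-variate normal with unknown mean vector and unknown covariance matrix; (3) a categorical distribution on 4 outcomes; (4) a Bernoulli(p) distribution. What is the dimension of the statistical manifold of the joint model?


The dimension of a statistical manifold equals the number of free
(independent) real parameters of the model. For a product of independent
blocks the parameter counts add.
- categorical on 8 outcomes (probabilities sum to 1): 8-1 = 7.
- 2-variate normal: 2 (mean) + 2*3/2 = 3 (symmetric covariance) = 5.
- categorical on 4 outcomes (probabilities sum to 1): 4-1 = 3.
- Bernoulli (p): 1.
Total = 7 + 5 + 3 + 1 = 16.
Dimension = 16

16


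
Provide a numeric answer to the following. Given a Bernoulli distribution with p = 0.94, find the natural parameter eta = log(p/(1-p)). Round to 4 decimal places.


Natural parameter for Bernoulli: eta = log(p/(1-p)).
p = 0.94, 1-p = 0.06.
p/(1-p) = 15.666667.
eta = log(15.666667) = 2.7515

2.7515


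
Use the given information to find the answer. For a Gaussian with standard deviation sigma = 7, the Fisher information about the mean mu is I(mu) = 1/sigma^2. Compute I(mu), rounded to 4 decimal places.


The Fisher information for the mean of a normal distribution is I(mu) = 1/sigma^2.
sigma = 7, so sigma^2 = 49.
I(mu) = 1/49 = 0.0204

0.0204


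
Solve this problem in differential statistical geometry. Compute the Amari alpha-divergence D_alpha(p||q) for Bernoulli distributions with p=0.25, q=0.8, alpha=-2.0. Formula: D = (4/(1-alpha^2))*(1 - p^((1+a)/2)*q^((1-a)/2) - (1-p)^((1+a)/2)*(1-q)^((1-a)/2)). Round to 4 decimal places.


Amari alpha-divergence:
D = (4/(1-alpha^2))*(1 - p^((1+a)/2)*q^((1-a)/2) - (1-p)^((1+a)/2)*(1-q)^((1-a)/2)).
alpha = -2.0, p = 0.25, q = 0.8.
e1 = (1+alpha)/2 = -0.5, e2 = (1-alpha)/2 = 1.5.
t1 = p^e1 * q^e2 = 0.25^-0.5 * 0.8^1.5 = 1.431084.
t2 = (1-p)^e1 * (1-q)^e2 = 0.75^-0.5 * 0.2^1.5 = 0.10328.
4/(1-alpha^2) = -1.333333.
D = -1.333333*(1 - 1.431084 - 0.10328) = 0.7125

0.7125


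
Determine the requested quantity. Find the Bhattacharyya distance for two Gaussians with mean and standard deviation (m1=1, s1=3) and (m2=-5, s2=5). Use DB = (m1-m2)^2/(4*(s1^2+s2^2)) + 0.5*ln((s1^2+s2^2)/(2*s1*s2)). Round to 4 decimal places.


Bhattacharyya distance between two Gaussians:
DB = (m1-m2)^2/(4*(s1^2+s2^2)) + (1/2)*ln((s1^2+s2^2)/(2*s1*s2)).
(m1-m2)^2 = (6)^2 = 36.
s1^2+s2^2 = 9 + 25 = 34.
term1 = 36/136 = 0.264706.
term2 = 0.5*ln(34/30.0) = 0.062582.
DB = 0.264706 + 0.062582 = 0.3273

0.3273


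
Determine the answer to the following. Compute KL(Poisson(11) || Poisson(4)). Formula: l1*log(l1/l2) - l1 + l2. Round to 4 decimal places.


KL divergence for Poisson:
KL = l1*log(l1/l2) - l1 + l2.
l1 = 11, l2 = 4.
log(11/4) = 1.011601.
l1*log(l1/l2) = 11 * 1.011601 = 11.12761.
KL = 11.12761 - 11 + 4 = 4.1276

4.1276


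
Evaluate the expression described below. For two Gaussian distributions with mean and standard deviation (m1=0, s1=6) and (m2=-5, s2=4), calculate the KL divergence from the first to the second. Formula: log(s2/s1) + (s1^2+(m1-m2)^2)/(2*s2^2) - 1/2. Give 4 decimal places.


KL divergence between normal distributions:
KL = log(s2/s1) + (s1^2 + (m1-m2)^2)/(2*s2^2) - 1/2.
log(4/6) = -0.405465.
(6^2 + (0--5)^2)/(2*4^2) = (36 + 25)/32 = 1.90625.
KL = -0.405465 + 1.90625 - 0.5 = 1.0008

1.0008


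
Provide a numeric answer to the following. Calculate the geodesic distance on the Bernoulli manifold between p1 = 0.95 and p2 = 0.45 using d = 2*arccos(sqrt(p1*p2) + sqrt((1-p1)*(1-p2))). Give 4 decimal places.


Geodesic distance on Bernoulli manifold:
d(p1,p2) = 2*arccos(sqrt(p1*p2) + sqrt((1-p1)*(1-p2))).
sqrt(p1*p2) = sqrt(0.95*0.45) = 0.653835.
sqrt((1-p1)*(1-p2)) = sqrt(0.05*0.55) = 0.165831.
arg = 0.653835 + 0.165831 = 0.819666.
d = 2*arccos(0.819666) = 1.2199

1.2199


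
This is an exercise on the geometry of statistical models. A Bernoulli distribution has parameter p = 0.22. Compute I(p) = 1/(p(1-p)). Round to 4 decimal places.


For Bernoulli(p), Fisher information is I(p) = 1/(p*(1-p)).
p = 0.22, 1-p = 0.78.
p*(1-p) = 0.1716.
I(p) = 1/0.1716 = 5.8275

5.8275


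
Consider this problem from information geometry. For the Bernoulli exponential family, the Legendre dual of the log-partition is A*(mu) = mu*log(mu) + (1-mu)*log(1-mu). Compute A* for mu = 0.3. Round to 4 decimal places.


Legendre transform for Bernoulli:
A*(mu) = mu*log(mu) + (1-mu)*log(1-mu).
mu = 0.3, 1-mu = 0.7.
mu*log(mu) = 0.3*log(0.3) = -0.361192.
(1-mu)*log(1-mu) = 0.7*log(0.7) = -0.249672.
A* = -0.361192 + -0.249672 = -0.6109

-0.6109


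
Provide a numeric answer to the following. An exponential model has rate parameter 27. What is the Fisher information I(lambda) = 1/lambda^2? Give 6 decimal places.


Fisher information for exponential: I(lambda) = 1/lambda^2.
lambda = 27, lambda^2 = 729.
I = 1/729 = 0.001372

0.001372


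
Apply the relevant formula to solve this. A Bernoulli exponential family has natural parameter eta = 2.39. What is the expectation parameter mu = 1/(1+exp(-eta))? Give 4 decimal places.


Dual coordinate (expectation parameter) for Bernoulli:
mu = 1/(1+exp(-eta)).
eta = 2.39.
exp(-eta) = exp(-2.39) = 0.09163.
mu = 1/(1+0.09163) = 0.9161

0.9161


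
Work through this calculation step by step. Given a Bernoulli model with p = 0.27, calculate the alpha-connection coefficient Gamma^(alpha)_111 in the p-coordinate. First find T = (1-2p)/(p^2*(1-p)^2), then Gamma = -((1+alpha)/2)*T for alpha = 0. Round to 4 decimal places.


Skewness (Amari-Chentsov) tensor: T = (1-2p)/(p^2*(1-p)^2).
p = 0.27, 1-2p = 0.46, p^2 = 0.0729, (1-p)^2 = 0.5329.
T = 0.46/(0.0729 * 0.5329) = 11.840896.
In the p-coordinate, Gamma^(alpha) = Gamma^(0) - (alpha/2)*T with Gamma^(0) = (1/2)*g'(p) = -T/2,
so Gamma^(alpha) = -((1+alpha)/2)*T.
alpha = 0, -(1+alpha)/2 = -0.5.
Gamma = -0.5 * 11.840896 = -5.9204

-5.9204


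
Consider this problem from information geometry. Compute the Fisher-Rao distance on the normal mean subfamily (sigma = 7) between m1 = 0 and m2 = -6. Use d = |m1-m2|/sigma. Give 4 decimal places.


On the fixed-variance normal subfamily, geodesic distance = |m1-m2|/sigma.
|0 - -6| = 6.
sigma = 7.
d = 6/7 = 0.8571

0.8571


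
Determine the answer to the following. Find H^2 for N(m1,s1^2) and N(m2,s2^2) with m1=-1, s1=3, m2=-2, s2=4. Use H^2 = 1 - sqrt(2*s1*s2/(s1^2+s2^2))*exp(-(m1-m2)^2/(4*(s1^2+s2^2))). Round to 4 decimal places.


Squared Hellinger distance for Gaussians:
H^2 = 1 - sqrt(2*s1*s2/(s1^2+s2^2)) * exp(-(m1-m2)^2/(4*(s1^2+s2^2))).
s1^2 = 9, s2^2 = 16, s1^2+s2^2 = 25.
sqrt(2*3*4/(25)) = 0.979796.
(m1-m2)^2 = (1)^2 = 1.
exp(-1/(4*25)) = exp(-0.01) = 0.99005.
H^2 = 1 - 0.979796*0.99005 = 0.0300

0.0300


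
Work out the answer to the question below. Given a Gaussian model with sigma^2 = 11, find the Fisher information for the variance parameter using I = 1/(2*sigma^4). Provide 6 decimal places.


Fisher information for variance: I(sigma^2) = 1/(2*sigma^4).
sigma^2 = 11, so sigma^4 = 121.
I = 1/(2*121) = 1/242 = 0.004132

0.004132


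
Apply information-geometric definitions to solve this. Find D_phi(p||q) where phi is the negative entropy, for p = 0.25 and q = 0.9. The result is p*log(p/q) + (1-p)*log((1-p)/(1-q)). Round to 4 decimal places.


Bregman divergence with negative entropy generator:
D = p*log(p/q) + (1-p)*log((1-p)/(1-q)).
p = 0.25, q = 0.9.
p*log(p/q) = 0.25*log(0.25/0.9) = -0.320233.
(1-p)*log((1-p)/(1-q)) = 0.75*log(0.75/0.1) = 1.511177.
D = -0.320233 + 1.511177 = 1.1909

1.1909


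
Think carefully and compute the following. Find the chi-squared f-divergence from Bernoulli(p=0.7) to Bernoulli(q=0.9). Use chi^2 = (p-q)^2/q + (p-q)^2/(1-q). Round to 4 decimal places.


Chi-squared divergence between Bernoulli distributions:
chi^2 = (p-q)^2/q + (p-q)^2/(1-q).
p = 0.7, q = 0.9, p-q = -0.2.
(p-q)^2 = 0.04.
term1 = 0.04/0.9 = 0.044444.
term2 = 0.04/0.1 = 0.4.
chi^2 = 0.044444 + 0.4 = 0.4444

0.4444


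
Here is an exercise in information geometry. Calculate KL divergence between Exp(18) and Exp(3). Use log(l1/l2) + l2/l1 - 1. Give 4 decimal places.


KL divergence for exponential family:
KL = log(l1/l2) + l2/l1 - 1.
log(18/3) = 1.791759.
3/18 = 0.166667.
KL = 1.791759 + 0.166667 - 1 = 0.9584

0.9584


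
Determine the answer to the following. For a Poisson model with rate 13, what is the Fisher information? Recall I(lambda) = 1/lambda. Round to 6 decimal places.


Fisher information for Poisson: I(lambda) = 1/lambda.
lambda = 13.
I(lambda) = 1/13 = 0.076923

0.076923


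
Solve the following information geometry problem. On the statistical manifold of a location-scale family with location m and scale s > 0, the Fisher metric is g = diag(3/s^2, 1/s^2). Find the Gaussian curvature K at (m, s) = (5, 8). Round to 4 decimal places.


The metric has the form g = (A dm^2 + B ds^2)/s^2 with A = 3, B = 1.
Substitute u = sqrt(A/B)*m: g = B*(du^2 + ds^2)/s^2, i.e. B times the
Poincare upper half-plane metric, which has constant Gaussian curvature -1.
Scaling a 2D metric by a constant c divides the Gaussian curvature by c,
so K = -1/B = -1/(1) = -1.0000 everywhere (the point (m, s) = (5, 8) is irrelevant:
the curvature is constant).
The requested Gaussian curvature is K = -1.0000.

-1.0000


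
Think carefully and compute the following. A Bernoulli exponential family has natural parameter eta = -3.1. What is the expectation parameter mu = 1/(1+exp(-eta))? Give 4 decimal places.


Dual coordinate (expectation parameter) for Bernoulli:
mu = 1/(1+exp(-eta)).
eta = -3.1.
exp(-eta) = exp(3.1) = 22.197951.
mu = 1/(1+22.197951) = 0.0431

0.0431


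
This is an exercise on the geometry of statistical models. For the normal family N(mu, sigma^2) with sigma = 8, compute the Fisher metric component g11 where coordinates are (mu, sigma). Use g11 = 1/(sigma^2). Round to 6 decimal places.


For the 2-parameter normal family, the Fisher metric has:
  g11 = 1/sigma^2, g22 = 2/sigma^2.
sigma = 8, sigma^2 = 64.
g11 = 0.015625

0.015625


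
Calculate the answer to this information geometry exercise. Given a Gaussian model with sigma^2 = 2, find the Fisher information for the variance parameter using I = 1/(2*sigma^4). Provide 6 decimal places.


Fisher information for variance: I(sigma^2) = 1/(2*sigma^4).
sigma^2 = 2, so sigma^4 = 4.
I = 1/(2*4) = 1/8 = 0.125000

0.125000


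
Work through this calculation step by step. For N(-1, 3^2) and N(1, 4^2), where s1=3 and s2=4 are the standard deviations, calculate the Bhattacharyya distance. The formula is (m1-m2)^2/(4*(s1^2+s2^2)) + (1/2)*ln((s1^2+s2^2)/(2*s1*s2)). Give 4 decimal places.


Bhattacharyya distance between two Gaussians:
DB = (m1-m2)^2/(4*(s1^2+s2^2)) + (1/2)*ln((s1^2+s2^2)/(2*s1*s2)).
(m1-m2)^2 = (-2)^2 = 4.
s1^2+s2^2 = 9 + 16 = 25.
term1 = 4/100 = 0.04.
term2 = 0.5*ln(25/24.0) = 0.020411.
DB = 0.04 + 0.020411 = 0.0604

0.0604


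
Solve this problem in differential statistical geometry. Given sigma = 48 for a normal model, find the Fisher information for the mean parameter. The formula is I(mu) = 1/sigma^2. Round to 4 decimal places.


The Fisher information for the mean of a normal distribution is I(mu) = 1/sigma^2.
sigma = 48, so sigma^2 = 2304.
I(mu) = 1/2304 = 0.0004

0.0004


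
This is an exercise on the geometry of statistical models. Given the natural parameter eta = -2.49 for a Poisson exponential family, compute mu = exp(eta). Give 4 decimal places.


Expectation parameter for Poisson exponential family:
mu = exp(eta).
eta = -2.49.
mu = exp(-2.49) = 0.0829

0.0829


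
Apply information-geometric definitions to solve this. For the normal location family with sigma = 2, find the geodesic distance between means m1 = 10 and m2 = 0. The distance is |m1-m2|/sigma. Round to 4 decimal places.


On the fixed-variance normal subfamily, geodesic distance = |m1-m2|/sigma.
|10 - 0| = 10.
sigma = 2.
d = 10/2 = 5.0000

5.0000


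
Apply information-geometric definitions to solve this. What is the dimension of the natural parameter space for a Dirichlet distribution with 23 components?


Exponential family dimension calculation:
Dirichlet with 23 components has 23 natural parameters.

23


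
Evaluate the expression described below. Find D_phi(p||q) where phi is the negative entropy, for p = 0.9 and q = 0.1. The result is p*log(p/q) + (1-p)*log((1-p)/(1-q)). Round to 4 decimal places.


Bregman divergence with negative entropy generator:
D = p*log(p/q) + (1-p)*log((1-p)/(1-q)).
p = 0.9, q = 0.1.
p*log(p/q) = 0.9*log(0.9/0.1) = 1.977502.
(1-p)*log((1-p)/(1-q)) = 0.1*log(0.1/0.9) = -0.219722.
D = 1.977502 + -0.219722 = 1.7578

1.7578


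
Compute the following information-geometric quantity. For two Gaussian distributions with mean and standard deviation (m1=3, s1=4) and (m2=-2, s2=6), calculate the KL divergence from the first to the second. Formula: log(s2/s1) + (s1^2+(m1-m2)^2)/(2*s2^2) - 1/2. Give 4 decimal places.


KL divergence between normal distributions:
KL = log(s2/s1) + (s1^2 + (m1-m2)^2)/(2*s2^2) - 1/2.
log(6/4) = 0.405465.
(4^2 + (3--2)^2)/(2*6^2) = (16 + 25)/72 = 0.569444.
KL = 0.405465 + 0.569444 - 0.5 = 0.4749

0.4749


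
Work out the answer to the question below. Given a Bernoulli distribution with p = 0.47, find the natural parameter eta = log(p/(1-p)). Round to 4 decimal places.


Natural parameter for Bernoulli: eta = log(p/(1-p)).
p = 0.47, 1-p = 0.53.
p/(1-p) = 0.886792.
eta = log(0.886792) = -0.1201

-0.1201


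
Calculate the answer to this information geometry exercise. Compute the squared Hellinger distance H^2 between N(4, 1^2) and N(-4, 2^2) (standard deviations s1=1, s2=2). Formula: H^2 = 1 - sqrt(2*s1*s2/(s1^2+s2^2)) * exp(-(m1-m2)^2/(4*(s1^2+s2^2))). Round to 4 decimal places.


Squared Hellinger distance for Gaussians:
H^2 = 1 - sqrt(2*s1*s2/(s1^2+s2^2)) * exp(-(m1-m2)^2/(4*(s1^2+s2^2))).
s1^2 = 1, s2^2 = 4, s1^2+s2^2 = 5.
sqrt(2*1*2/(5)) = 0.894427.
(m1-m2)^2 = (8)^2 = 64.
exp(-64/(4*5)) = exp(-3.2) = 0.040762.
H^2 = 1 - 0.894427*0.040762 = 0.9635

0.9635


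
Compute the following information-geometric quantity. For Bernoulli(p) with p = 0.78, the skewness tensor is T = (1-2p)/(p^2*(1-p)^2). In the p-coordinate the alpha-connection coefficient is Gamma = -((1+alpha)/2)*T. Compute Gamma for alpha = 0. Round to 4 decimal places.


Skewness (Amari-Chentsov) tensor: T = (1-2p)/(p^2*(1-p)^2).
p = 0.78, 1-2p = -0.56, p^2 = 0.6084, (1-p)^2 = 0.0484.
T = -0.56/(0.6084 * 0.0484) = -19.017502.
In the p-coordinate, Gamma^(alpha) = Gamma^(0) - (alpha/2)*T with Gamma^(0) = (1/2)*g'(p) = -T/2,
so Gamma^(alpha) = -((1+alpha)/2)*T.
alpha = 0, -(1+alpha)/2 = -0.5.
Gamma = -0.5 * -19.017502 = 9.5088

9.5088


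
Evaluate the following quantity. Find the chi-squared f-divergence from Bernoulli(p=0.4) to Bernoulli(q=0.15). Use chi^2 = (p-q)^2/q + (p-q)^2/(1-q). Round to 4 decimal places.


Chi-squared divergence between Bernoulli distributions:
chi^2 = (p-q)^2/q + (p-q)^2/(1-q).
p = 0.4, q = 0.15, p-q = 0.25.
(p-q)^2 = 0.0625.
term1 = 0.0625/0.15 = 0.416667.
term2 = 0.0625/0.85 = 0.073529.
chi^2 = 0.416667 + 0.073529 = 0.4902

0.4902


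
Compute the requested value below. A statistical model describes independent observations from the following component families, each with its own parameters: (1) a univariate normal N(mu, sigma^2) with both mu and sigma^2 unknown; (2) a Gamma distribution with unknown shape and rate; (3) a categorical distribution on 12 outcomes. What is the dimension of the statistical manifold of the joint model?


The dimension of a statistical manifold equals the number of free
(independent) real parameters of the model. For a product of independent
blocks the parameter counts add.
- normal (mu, sigma^2): 2.
- Gamma (shape, rate): 2.
- categorical on 12 outcomes (probabilities sum to 1): 12-1 = 11.
Total = 2 + 2 + 11 = 15.
Dimension = 15

15


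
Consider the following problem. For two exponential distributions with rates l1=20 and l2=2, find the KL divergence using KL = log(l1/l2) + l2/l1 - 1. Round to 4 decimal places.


KL divergence for exponential family:
KL = log(l1/l2) + l2/l1 - 1.
log(20/2) = 2.302585.
2/20 = 0.1.
KL = 2.302585 + 0.1 - 1 = 1.4026

1.4026


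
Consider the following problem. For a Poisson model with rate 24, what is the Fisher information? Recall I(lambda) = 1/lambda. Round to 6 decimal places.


Fisher information for Poisson: I(lambda) = 1/lambda.
lambda = 24.
I(lambda) = 1/24 = 0.041667

0.041667


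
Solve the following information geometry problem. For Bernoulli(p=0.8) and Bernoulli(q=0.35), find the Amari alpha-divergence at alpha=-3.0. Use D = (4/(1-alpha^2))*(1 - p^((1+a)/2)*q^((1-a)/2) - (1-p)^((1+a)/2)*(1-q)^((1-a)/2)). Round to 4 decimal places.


Amari alpha-divergence:
D = (4/(1-alpha^2))*(1 - p^((1+a)/2)*q^((1-a)/2) - (1-p)^((1+a)/2)*(1-q)^((1-a)/2)).
alpha = -3.0, p = 0.8, q = 0.35.
e1 = (1+alpha)/2 = -1.0, e2 = (1-alpha)/2 = 2.0.
t1 = p^e1 * q^e2 = 0.8^-1.0 * 0.35^2.0 = 0.153125.
t2 = (1-p)^e1 * (1-q)^e2 = 0.2^-1.0 * 0.65^2.0 = 2.1125.
4/(1-alpha^2) = -0.5.
D = -0.5*(1 - 0.153125 - 2.1125) = 0.6328

0.6328


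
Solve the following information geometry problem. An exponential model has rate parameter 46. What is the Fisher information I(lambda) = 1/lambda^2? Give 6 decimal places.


Fisher information for exponential: I(lambda) = 1/lambda^2.
lambda = 46, lambda^2 = 2116.
I = 1/2116 = 0.000473

0.000473


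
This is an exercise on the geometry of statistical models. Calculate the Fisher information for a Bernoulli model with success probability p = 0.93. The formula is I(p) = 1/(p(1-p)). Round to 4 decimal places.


For Bernoulli(p), Fisher information is I(p) = 1/(p*(1-p)).
p = 0.93, 1-p = 0.07.
p*(1-p) = 0.0651.
I(p) = 1/0.0651 = 15.3610

15.3610


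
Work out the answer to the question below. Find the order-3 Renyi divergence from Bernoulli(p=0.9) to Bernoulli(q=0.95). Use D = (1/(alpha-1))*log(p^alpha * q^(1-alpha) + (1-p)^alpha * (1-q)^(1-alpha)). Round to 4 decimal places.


Renyi divergence of order alpha between Bernoulli distributions:
D = (1/(alpha-1))*log(p^alpha * q^(1-alpha) + (1-p)^alpha * (1-q)^(1-alpha)).
alpha = 3, p = 0.9, q = 0.95.
p^alpha * q^(1-alpha) = 0.9^3 * 0.95^-2 = 0.807756.
(1-p)^alpha * (1-q)^(1-alpha) = 0.1^3 * 0.05^-2 = 0.4.
sum = 0.807756 + 0.4 = 1.207756.
D = (1/2)*log(1.207756) = 0.0944

0.0944


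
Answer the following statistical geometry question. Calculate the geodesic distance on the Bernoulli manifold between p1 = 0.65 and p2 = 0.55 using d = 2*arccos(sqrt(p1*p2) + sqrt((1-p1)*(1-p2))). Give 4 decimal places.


Geodesic distance on Bernoulli manifold:
d(p1,p2) = 2*arccos(sqrt(p1*p2) + sqrt((1-p1)*(1-p2))).
sqrt(p1*p2) = sqrt(0.65*0.55) = 0.597913.
sqrt((1-p1)*(1-p2)) = sqrt(0.35*0.45) = 0.396863.
arg = 0.597913 + 0.396863 = 0.994776.
d = 2*arccos(0.994776) = 0.2045

0.2045


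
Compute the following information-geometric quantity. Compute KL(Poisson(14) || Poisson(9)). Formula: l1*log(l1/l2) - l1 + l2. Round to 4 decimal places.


KL divergence for Poisson:
KL = l1*log(l1/l2) - l1 + l2.
l1 = 14, l2 = 9.
log(14/9) = 0.441833.
l1*log(l1/l2) = 14 * 0.441833 = 6.185659.
KL = 6.185659 - 14 + 9 = 1.1857

1.1857


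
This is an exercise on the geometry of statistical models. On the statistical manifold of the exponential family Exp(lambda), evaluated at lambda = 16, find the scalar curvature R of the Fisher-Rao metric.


This family has a single free parameter, so its statistical manifold
is 1-dimensional. The Riemann curvature tensor of any 1-dimensional
Riemannian manifold vanishes identically, so R = 0.

0


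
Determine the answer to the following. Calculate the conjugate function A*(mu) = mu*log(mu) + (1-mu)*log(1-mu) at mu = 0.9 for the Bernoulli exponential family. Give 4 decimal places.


Legendre transform for Bernoulli:
A*(mu) = mu*log(mu) + (1-mu)*log(1-mu).
mu = 0.9, 1-mu = 0.1.
mu*log(mu) = 0.9*log(0.9) = -0.094824.
(1-mu)*log(1-mu) = 0.1*log(0.1) = -0.230259.
A* = -0.094824 + -0.230259 = -0.3251

-0.3251


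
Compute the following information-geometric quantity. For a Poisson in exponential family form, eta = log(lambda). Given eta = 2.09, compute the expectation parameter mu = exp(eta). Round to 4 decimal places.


Expectation parameter for Poisson exponential family:
mu = exp(eta).
eta = 2.09.
mu = exp(2.09) = 8.0849

8.0849


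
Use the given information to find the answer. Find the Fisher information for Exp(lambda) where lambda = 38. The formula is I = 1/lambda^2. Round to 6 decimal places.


Fisher information for exponential: I(lambda) = 1/lambda^2.
lambda = 38, lambda^2 = 1444.
I = 1/1444 = 0.000693

0.000693


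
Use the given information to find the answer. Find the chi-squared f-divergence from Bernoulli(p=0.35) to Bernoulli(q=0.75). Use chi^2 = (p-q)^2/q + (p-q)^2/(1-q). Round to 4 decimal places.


Chi-squared divergence between Bernoulli distributions:
chi^2 = (p-q)^2/q + (p-q)^2/(1-q).
p = 0.35, q = 0.75, p-q = -0.4.
(p-q)^2 = 0.16.
term1 = 0.16/0.75 = 0.213333.
term2 = 0.16/0.25 = 0.64.
chi^2 = 0.213333 + 0.64 = 0.8533

0.8533


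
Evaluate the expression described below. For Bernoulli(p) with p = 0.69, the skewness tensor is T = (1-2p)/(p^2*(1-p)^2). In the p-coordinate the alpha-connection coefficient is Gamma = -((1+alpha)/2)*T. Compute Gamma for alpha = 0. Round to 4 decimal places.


Skewness (Amari-Chentsov) tensor: T = (1-2p)/(p^2*(1-p)^2).
p = 0.69, 1-2p = -0.38, p^2 = 0.4761, (1-p)^2 = 0.0961.
T = -0.38/(0.4761 * 0.0961) = -8.305428.
In the p-coordinate, Gamma^(alpha) = Gamma^(0) - (alpha/2)*T with Gamma^(0) = (1/2)*g'(p) = -T/2,
so Gamma^(alpha) = -((1+alpha)/2)*T.
alpha = 0, -(1+alpha)/2 = -0.5.
Gamma = -0.5 * -8.305428 = 4.1527

4.1527


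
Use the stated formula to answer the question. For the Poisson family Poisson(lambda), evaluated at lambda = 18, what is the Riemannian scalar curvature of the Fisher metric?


This family has a single free parameter, so its statistical manifold
is 1-dimensional. The Riemann curvature tensor of any 1-dimensional
Riemannian manifold vanishes identically, so R = 0.

0


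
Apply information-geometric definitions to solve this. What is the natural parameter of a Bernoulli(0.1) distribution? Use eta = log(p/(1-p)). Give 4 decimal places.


Natural parameter for Bernoulli: eta = log(p/(1-p)).
p = 0.1, 1-p = 0.9.
p/(1-p) = 0.111111.
eta = log(0.111111) = -2.1972

-2.1972


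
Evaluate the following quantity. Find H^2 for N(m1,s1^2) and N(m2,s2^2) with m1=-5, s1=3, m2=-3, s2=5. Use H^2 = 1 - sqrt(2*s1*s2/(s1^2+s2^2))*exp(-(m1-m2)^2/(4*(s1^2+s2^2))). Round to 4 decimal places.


Squared Hellinger distance for Gaussians:
H^2 = 1 - sqrt(2*s1*s2/(s1^2+s2^2)) * exp(-(m1-m2)^2/(4*(s1^2+s2^2))).
s1^2 = 9, s2^2 = 25, s1^2+s2^2 = 34.
sqrt(2*3*5/(34)) = 0.939336.
(m1-m2)^2 = (-2)^2 = 4.
exp(-4/(4*34)) = exp(-0.029412) = 0.971017.
H^2 = 1 - 0.939336*0.971017 = 0.0879

0.0879


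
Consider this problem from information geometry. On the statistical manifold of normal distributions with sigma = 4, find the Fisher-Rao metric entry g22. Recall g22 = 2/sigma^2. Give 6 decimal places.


For the 2-parameter normal family, the Fisher metric has:
  g11 = 1/sigma^2, g22 = 2/sigma^2.
sigma = 4, sigma^2 = 16.
g22 = 0.125000

0.125000


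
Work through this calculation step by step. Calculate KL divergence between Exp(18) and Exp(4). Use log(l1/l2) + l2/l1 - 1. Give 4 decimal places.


KL divergence for exponential family:
KL = log(l1/l2) + l2/l1 - 1.
log(18/4) = 1.504077.
4/18 = 0.222222.
KL = 1.504077 + 0.222222 - 1 = 0.7263

0.7263


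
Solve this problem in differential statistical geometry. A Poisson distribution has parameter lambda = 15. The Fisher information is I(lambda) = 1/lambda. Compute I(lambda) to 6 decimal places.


Fisher information for Poisson: I(lambda) = 1/lambda.
lambda = 15.
I(lambda) = 1/15 = 0.066667

0.066667


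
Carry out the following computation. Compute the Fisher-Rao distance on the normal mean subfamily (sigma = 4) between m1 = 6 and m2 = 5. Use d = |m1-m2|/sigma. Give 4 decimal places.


On the fixed-variance normal subfamily, geodesic distance = |m1-m2|/sigma.
|6 - 5| = 1.
sigma = 4.
d = 1/4 = 0.2500

0.2500


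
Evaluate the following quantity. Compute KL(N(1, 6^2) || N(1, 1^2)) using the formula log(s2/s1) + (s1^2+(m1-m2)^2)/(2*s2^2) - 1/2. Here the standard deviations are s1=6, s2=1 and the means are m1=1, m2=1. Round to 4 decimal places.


KL divergence between normal distributions:
KL = log(s2/s1) + (s1^2 + (m1-m2)^2)/(2*s2^2) - 1/2.
log(1/6) = -1.791759.
(6^2 + (1-1)^2)/(2*1^2) = (36 + 0)/2 = 18.0.
KL = -1.791759 + 18.0 - 0.5 = 15.7082

15.7082


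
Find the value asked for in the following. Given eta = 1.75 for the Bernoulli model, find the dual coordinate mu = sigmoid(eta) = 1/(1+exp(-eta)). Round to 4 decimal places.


Dual coordinate (expectation parameter) for Bernoulli:
mu = 1/(1+exp(-eta)).
eta = 1.75.
exp(-eta) = exp(-1.75) = 0.173774.
mu = 1/(1+0.173774) = 0.8520

0.8520


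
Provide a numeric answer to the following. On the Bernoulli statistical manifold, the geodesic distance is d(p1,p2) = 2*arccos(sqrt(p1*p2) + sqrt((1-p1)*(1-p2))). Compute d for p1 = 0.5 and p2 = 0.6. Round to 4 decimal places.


Geodesic distance on Bernoulli manifold:
d(p1,p2) = 2*arccos(sqrt(p1*p2) + sqrt((1-p1)*(1-p2))).
sqrt(p1*p2) = sqrt(0.5*0.6) = 0.547723.
sqrt((1-p1)*(1-p2)) = sqrt(0.5*0.4) = 0.447214.
arg = 0.547723 + 0.447214 = 0.994936.
d = 2*arccos(0.994936) = 0.2014

0.2014


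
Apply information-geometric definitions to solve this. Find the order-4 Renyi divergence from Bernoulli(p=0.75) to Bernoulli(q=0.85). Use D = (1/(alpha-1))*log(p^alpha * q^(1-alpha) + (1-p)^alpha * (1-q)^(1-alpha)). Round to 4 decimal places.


Renyi divergence of order alpha between Bernoulli distributions:
D = (1/(alpha-1))*log(p^alpha * q^(1-alpha) + (1-p)^alpha * (1-q)^(1-alpha)).
alpha = 4, p = 0.75, q = 0.85.
p^alpha * q^(1-alpha) = 0.75^4 * 0.85^-3 = 0.515215.
(1-p)^alpha * (1-q)^(1-alpha) = 0.25^4 * 0.15^-3 = 1.157407.
sum = 0.515215 + 1.157407 = 1.672622.
D = (1/3)*log(1.672622) = 0.1715

0.1715


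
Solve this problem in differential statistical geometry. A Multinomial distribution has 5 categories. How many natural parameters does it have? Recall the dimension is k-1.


Exponential family dimension calculation:
For Multinomial with k=5 categories, dim = k-1 = 4.

4


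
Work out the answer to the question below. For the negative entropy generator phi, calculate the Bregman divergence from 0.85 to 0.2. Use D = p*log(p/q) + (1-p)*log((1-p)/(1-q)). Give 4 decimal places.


Bregman divergence with negative entropy generator:
D = p*log(p/q) + (1-p)*log((1-p)/(1-q)).
p = 0.85, q = 0.2.
p*log(p/q) = 0.85*log(0.85/0.2) = 1.229881.
(1-p)*log((1-p)/(1-q)) = 0.15*log(0.15/0.8) = -0.251096.
D = 1.229881 + -0.251096 = 0.9788

0.9788


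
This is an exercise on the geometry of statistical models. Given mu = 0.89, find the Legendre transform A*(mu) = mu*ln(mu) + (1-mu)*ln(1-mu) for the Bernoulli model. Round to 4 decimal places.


Legendre transform for Bernoulli:
A*(mu) = mu*log(mu) + (1-mu)*log(1-mu).
mu = 0.89, 1-mu = 0.11.
mu*log(mu) = 0.89*log(0.89) = -0.103715.
(1-mu)*log(1-mu) = 0.11*log(0.11) = -0.2428.
A* = -0.103715 + -0.2428 = -0.3465

-0.3465


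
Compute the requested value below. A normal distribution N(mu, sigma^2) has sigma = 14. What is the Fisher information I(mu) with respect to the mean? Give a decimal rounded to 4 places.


The Fisher information for the mean of a normal distribution is I(mu) = 1/sigma^2.
sigma = 14, so sigma^2 = 196.
I(mu) = 1/196 = 0.0051

0.0051


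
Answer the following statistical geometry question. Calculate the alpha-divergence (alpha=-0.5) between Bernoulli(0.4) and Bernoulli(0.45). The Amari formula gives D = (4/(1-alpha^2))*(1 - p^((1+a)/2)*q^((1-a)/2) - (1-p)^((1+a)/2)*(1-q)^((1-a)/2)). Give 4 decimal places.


Amari alpha-divergence:
D = (4/(1-alpha^2))*(1 - p^((1+a)/2)*q^((1-a)/2) - (1-p)^((1+a)/2)*(1-q)^((1-a)/2)).
alpha = -0.5, p = 0.4, q = 0.45.
e1 = (1+alpha)/2 = 0.25, e2 = (1-alpha)/2 = 0.75.
t1 = p^e1 * q^e2 = 0.4^0.25 * 0.45^0.75 = 0.436943.
t2 = (1-p)^e1 * (1-q)^e2 = 0.6^0.25 * 0.55^0.75 = 0.562095.
4/(1-alpha^2) = 5.333333.
D = 5.333333*(1 - 0.436943 - 0.562095) = 0.0051

0.0051


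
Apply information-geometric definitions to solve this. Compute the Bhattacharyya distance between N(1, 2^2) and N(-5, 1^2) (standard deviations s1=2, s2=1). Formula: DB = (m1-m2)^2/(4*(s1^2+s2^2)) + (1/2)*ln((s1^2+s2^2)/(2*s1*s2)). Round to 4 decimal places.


Bhattacharyya distance between two Gaussians:
DB = (m1-m2)^2/(4*(s1^2+s2^2)) + (1/2)*ln((s1^2+s2^2)/(2*s1*s2)).
(m1-m2)^2 = (6)^2 = 36.
s1^2+s2^2 = 4 + 1 = 5.
term1 = 36/20 = 1.8.
term2 = 0.5*ln(5/4.0) = 0.111572.
DB = 1.8 + 0.111572 = 1.9116

1.9116


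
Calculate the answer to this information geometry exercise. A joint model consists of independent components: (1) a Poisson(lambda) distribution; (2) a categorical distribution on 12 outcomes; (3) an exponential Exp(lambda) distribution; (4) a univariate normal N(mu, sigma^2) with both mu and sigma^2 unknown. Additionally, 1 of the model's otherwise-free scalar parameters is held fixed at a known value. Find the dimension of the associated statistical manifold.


The dimension of a statistical manifold equals the number of free
(independent) real parameters of the model. For a product of independent
blocks the parameter counts add.
- Poisson (lambda): 1.
- categorical on 12 outcomes (probabilities sum to 1): 12-1 = 11.
- exponential (lambda): 1.
- normal (mu, sigma^2): 2.
Total = 1 + 11 + 1 + 2 = 15.
1 parameter(s) fixed at known values: 15 - 1 = 14.
Dimension = 14

14


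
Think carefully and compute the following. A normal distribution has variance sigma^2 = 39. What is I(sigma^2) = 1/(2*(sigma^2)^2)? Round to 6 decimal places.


Fisher information for variance: I(sigma^2) = 1/(2*sigma^4).
sigma^2 = 39, so sigma^4 = 1521.
I = 1/(2*1521) = 1/3042 = 0.000329

0.000329


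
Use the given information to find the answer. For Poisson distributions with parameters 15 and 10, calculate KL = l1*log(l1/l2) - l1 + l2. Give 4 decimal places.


KL divergence for Poisson:
KL = l1*log(l1/l2) - l1 + l2.
l1 = 15, l2 = 10.
log(15/10) = 0.405465.
l1*log(l1/l2) = 15 * 0.405465 = 6.081977.
KL = 6.081977 - 15 + 10 = 1.0820

1.0820


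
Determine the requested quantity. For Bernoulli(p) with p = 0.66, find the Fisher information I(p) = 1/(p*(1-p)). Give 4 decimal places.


For Bernoulli(p), Fisher information is I(p) = 1/(p*(1-p)).
p = 0.66, 1-p = 0.34.
p*(1-p) = 0.2244.
I(p) = 1/0.2244 = 4.4563

4.4563


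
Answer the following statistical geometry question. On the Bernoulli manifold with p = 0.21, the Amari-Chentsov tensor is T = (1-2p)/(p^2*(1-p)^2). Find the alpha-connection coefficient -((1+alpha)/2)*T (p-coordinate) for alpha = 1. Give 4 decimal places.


Skewness (Amari-Chentsov) tensor: T = (1-2p)/(p^2*(1-p)^2).
p = 0.21, 1-2p = 0.58, p^2 = 0.0441, (1-p)^2 = 0.6241.
T = 0.58/(0.0441 * 0.6241) = 21.07343.
In the p-coordinate, Gamma^(alpha) = Gamma^(0) - (alpha/2)*T with Gamma^(0) = (1/2)*g'(p) = -T/2,
so Gamma^(alpha) = -((1+alpha)/2)*T.
alpha = 1, -(1+alpha)/2 = -1.0.
Gamma = -1.0 * 21.07343 = -21.0734

-21.0734


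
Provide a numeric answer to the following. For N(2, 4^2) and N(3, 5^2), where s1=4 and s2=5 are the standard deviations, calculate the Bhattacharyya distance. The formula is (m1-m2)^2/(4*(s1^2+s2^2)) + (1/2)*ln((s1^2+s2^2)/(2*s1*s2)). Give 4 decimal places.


Bhattacharyya distance between two Gaussians:
DB = (m1-m2)^2/(4*(s1^2+s2^2)) + (1/2)*ln((s1^2+s2^2)/(2*s1*s2)).
(m1-m2)^2 = (-1)^2 = 1.
s1^2+s2^2 = 16 + 25 = 41.
term1 = 1/164 = 0.006098.
term2 = 0.5*ln(41/40.0) = 0.012346.
DB = 0.006098 + 0.012346 = 0.0184

0.0184


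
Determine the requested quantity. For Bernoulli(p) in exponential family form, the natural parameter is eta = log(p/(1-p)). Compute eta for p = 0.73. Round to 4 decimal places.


Natural parameter for Bernoulli: eta = log(p/(1-p)).
p = 0.73, 1-p = 0.27.
p/(1-p) = 2.703704.
eta = log(2.703704) = 0.9946

0.9946


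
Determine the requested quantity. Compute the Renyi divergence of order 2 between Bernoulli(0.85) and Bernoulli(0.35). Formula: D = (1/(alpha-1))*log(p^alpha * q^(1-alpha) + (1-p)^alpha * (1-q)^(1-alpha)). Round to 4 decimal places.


Renyi divergence of order alpha between Bernoulli distributions:
D = (1/(alpha-1))*log(p^alpha * q^(1-alpha) + (1-p)^alpha * (1-q)^(1-alpha)).
alpha = 2, p = 0.85, q = 0.35.
p^alpha * q^(1-alpha) = 0.85^2 * 0.35^-1 = 2.064286.
(1-p)^alpha * (1-q)^(1-alpha) = 0.15^2 * 0.65^-1 = 0.034615.
sum = 2.064286 + 0.034615 = 2.098901.
D = (1/1)*log(2.098901) = 0.7414

0.7414


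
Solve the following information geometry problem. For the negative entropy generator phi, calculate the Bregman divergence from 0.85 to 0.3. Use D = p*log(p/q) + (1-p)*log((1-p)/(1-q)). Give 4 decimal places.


Bregman divergence with negative entropy generator:
D = p*log(p/q) + (1-p)*log((1-p)/(1-q)).
p = 0.85, q = 0.3.
p*log(p/q) = 0.85*log(0.85/0.3) = 0.885236.
(1-p)*log((1-p)/(1-q)) = 0.15*log(0.15/0.7) = -0.231067.
D = 0.885236 + -0.231067 = 0.6542

0.6542


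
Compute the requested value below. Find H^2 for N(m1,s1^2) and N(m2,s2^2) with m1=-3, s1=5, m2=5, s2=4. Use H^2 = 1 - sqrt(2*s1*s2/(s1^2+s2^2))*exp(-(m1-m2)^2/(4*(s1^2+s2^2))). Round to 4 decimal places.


Squared Hellinger distance for Gaussians:
H^2 = 1 - sqrt(2*s1*s2/(s1^2+s2^2)) * exp(-(m1-m2)^2/(4*(s1^2+s2^2))).
s1^2 = 25, s2^2 = 16, s1^2+s2^2 = 41.
sqrt(2*5*4/(41)) = 0.98773.
(m1-m2)^2 = (-8)^2 = 64.
exp(-64/(4*41)) = exp(-0.390244) = 0.676892.
H^2 = 1 - 0.98773*0.676892 = 0.3314

0.3314


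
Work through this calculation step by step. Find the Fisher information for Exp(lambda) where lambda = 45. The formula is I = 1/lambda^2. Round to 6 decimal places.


Fisher information for exponential: I(lambda) = 1/lambda^2.
lambda = 45, lambda^2 = 2025.
I = 1/2025 = 0.000494

0.000494


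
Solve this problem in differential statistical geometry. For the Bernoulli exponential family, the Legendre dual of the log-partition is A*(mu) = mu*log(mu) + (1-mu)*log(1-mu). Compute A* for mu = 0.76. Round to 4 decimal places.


Legendre transform for Bernoulli:
A*(mu) = mu*log(mu) + (1-mu)*log(1-mu).
mu = 0.76, 1-mu = 0.24.
mu*log(mu) = 0.76*log(0.76) = -0.208572.
(1-mu)*log(1-mu) = 0.24*log(0.24) = -0.342508.
A* = -0.208572 + -0.342508 = -0.5511

-0.5511


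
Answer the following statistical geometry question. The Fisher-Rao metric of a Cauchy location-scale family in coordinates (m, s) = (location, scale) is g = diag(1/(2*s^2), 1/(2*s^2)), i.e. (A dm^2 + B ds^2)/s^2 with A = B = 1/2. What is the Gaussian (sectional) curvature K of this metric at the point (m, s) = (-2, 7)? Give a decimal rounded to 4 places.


The metric has the form g = (A dm^2 + B ds^2)/s^2 with A = 1/2, B = 1/2.
Substitute u = sqrt(A/B)*m: g = B*(du^2 + ds^2)/s^2, i.e. B times the
Poincare upper half-plane metric, which has constant Gaussian curvature -1.
Scaling a 2D metric by a constant c divides the Gaussian curvature by c,
so K = -1/B = -1/(1/2) = -2.0000 everywhere (the point (m, s) = (-2, 7) is irrelevant:
the curvature is constant).
The requested Gaussian curvature is K = -2.0000.

-2.0000


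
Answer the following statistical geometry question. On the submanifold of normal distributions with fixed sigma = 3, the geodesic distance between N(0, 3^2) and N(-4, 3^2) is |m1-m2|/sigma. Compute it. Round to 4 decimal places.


On the fixed-variance normal subfamily, geodesic distance = |m1-m2|/sigma.
|0 - -4| = 4.
sigma = 3.
d = 4/3 = 1.3333

1.3333


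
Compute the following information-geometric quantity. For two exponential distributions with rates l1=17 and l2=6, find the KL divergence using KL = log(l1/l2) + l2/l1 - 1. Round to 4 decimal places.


KL divergence for exponential family:
KL = log(l1/l2) + l2/l1 - 1.
log(17/6) = 1.041454.
6/17 = 0.352941.
KL = 1.041454 + 0.352941 - 1 = 0.3944

0.3944


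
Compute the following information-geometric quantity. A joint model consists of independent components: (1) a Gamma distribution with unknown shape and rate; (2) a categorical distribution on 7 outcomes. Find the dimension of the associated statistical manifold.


The dimension of a statistical manifold equals the number of free
(independent) real parameters of the model. For a product of independent
blocks the parameter counts add.
- Gamma (shape, rate): 2.
- categorical on 7 outcomes (probabilities sum to 1): 7-1 = 6.
Total = 2 + 6 = 8.
Dimension = 8

8


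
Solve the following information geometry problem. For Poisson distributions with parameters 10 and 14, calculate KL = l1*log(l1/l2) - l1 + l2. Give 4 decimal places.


KL divergence for Poisson:
KL = l1*log(l1/l2) - l1 + l2.
l1 = 10, l2 = 14.
log(10/14) = -0.336472.
l1*log(l1/l2) = 10 * -0.336472 = -3.364722.
KL = -3.364722 - 10 + 14 = 0.6353

0.6353


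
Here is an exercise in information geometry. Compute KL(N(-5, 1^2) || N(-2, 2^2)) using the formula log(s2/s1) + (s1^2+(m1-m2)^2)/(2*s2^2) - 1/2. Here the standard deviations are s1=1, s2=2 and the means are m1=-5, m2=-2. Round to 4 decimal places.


KL divergence between normal distributions:
KL = log(s2/s1) + (s1^2 + (m1-m2)^2)/(2*s2^2) - 1/2.
log(2/1) = 0.693147.
(1^2 + (-5--2)^2)/(2*2^2) = (1 + 9)/8 = 1.25.
KL = 0.693147 + 1.25 - 0.5 = 1.4431

1.4431


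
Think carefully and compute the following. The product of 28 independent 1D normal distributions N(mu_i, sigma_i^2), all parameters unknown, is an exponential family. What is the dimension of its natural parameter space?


Exponential family dimension calculation:
Each univariate normal has two natural parameters (mu/sigma^2 and -1/(2 sigma^2)).
With 28 independent components, dim = 2 * 28 = 56.

56


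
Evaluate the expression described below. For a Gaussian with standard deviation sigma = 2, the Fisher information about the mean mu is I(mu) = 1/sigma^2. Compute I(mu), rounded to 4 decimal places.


The Fisher information for the mean of a normal distribution is I(mu) = 1/sigma^2.
sigma = 2, so sigma^2 = 4.
I(mu) = 1/4 = 0.2500

0.2500


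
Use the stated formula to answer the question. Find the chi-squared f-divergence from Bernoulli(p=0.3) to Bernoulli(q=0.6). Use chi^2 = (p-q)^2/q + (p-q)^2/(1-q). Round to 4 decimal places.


Chi-squared divergence between Bernoulli distributions:
chi^2 = (p-q)^2/q + (p-q)^2/(1-q).
p = 0.3, q = 0.6, p-q = -0.3.
(p-q)^2 = 0.09.
term1 = 0.09/0.6 = 0.15.
term2 = 0.09/0.4 = 0.225.
chi^2 = 0.15 + 0.225 = 0.3750

0.3750
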